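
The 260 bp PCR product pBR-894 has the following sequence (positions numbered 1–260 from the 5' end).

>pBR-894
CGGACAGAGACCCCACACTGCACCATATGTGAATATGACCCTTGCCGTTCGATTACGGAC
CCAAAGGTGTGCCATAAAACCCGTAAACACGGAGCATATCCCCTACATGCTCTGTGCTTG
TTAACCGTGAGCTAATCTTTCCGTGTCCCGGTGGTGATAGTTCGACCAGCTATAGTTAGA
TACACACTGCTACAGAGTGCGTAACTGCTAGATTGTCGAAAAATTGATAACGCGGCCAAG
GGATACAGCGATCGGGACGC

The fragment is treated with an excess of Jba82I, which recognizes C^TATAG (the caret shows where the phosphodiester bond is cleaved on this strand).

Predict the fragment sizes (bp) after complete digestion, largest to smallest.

170, 90 bp

The Jba82I site (CTATAG) starts at position 170.
Jba82I cuts after the first base of each site, so after position 170.
Linear molecule, 1 cut → 2 fragments:
  1–170 → 170 bp
  171–260 → 90 bp
Sorted largest to smallest: 170, 90 bp.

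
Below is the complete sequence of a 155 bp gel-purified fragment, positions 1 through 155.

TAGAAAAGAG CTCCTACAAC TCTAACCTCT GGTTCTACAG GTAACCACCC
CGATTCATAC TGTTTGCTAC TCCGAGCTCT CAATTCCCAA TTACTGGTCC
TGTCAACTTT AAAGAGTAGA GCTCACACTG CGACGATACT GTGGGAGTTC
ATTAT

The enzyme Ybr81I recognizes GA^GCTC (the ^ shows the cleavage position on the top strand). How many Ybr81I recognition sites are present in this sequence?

GAGCTC occurs starting at positions 8, 74, 119.
Ybr81I cuts at 3 sites.

3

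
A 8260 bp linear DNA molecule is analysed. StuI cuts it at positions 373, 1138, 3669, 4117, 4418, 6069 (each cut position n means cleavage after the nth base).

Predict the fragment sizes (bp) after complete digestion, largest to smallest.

Linear molecule, 6 cuts → 7 fragments:
  373 − 0 = 373 bp
  1138 − 373 = 765 bp
  3669 − 1138 = 2531 bp
  4117 − 3669 = 448 bp
  4418 − 4117 = 301 bp
  6069 − 4418 = 1651 bp
  8260 − 6069 = 2191 bp
Sorted largest to smallest: 2531, 2191, 1651, 765, 448, 373, 301 bp.

2531, 2191, 1651, 765, 448, 373, 301 bp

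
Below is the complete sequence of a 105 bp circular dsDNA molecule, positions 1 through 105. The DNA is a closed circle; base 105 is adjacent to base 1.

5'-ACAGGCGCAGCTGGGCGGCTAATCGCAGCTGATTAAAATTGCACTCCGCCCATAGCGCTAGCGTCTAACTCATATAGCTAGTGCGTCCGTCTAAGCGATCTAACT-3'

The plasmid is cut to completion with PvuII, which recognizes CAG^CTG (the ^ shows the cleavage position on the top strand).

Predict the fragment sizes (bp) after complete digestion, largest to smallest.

87, 18 bp

PvuII sites (CAGCTG) start at positions 8, 26.
PvuII cuts after base 3 of each site, so after positions 10, 28.
Circular molecule, 2 cuts → 2 fragments:
  11–28 → 18 bp
  29–105 then 1–10 → 77 + 10 = 87 bp
Sorted largest to smallest: 87, 18 bp.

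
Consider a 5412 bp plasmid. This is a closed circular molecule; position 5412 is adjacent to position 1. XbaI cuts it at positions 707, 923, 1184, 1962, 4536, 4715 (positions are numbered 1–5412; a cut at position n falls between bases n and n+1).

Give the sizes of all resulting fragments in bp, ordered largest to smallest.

Circular molecule, 6 cuts → 6 fragments:
  923 − 707 = 216 bp
  1184 − 923 = 261 bp
  1962 − 1184 = 778 bp
  4536 − 1962 = 2574 bp
  4715 − 4536 = 179 bp
  wrap: 5412 − 4715 + 707 = 1404 bp
Sorted largest to smallest: 2574, 1404, 778, 261, 216, 179 bp.

2574, 1404, 778, 261, 216, 179 bp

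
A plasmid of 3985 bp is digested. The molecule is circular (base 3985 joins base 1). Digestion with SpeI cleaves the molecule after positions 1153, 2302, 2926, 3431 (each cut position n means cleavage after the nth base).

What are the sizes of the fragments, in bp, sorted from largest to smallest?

Circular molecule, 4 cuts → 4 fragments:
  2302 − 1153 = 1149 bp
  2926 − 2302 = 624 bp
  3431 − 2926 = 505 bp
  wrap: 3985 − 3431 + 1153 = 1707 bp
Sorted largest to smallest: 1707, 1149, 624, 505 bp.

1707, 1149, 624, 505 bp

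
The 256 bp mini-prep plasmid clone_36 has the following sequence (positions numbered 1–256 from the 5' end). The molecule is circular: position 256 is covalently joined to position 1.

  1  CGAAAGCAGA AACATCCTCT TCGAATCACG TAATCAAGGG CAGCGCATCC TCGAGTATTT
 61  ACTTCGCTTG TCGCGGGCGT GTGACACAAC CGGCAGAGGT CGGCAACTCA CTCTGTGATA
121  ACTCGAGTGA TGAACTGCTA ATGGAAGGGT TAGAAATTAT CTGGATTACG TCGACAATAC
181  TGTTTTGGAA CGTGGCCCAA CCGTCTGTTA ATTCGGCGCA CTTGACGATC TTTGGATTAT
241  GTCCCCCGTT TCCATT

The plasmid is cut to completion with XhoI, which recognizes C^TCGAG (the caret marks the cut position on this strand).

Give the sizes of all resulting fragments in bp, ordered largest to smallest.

184, 72 bp

XhoI sites (CTCGAG) start at positions 50, 122.
XhoI cuts after the first base of each site, so after positions 50, 122.
Circular molecule, 2 cuts → 2 fragments:
  51–122 → 72 bp
  123–256 then 1–50 → 134 + 50 = 184 bp
Sorted largest to smallest: 184, 72 bp.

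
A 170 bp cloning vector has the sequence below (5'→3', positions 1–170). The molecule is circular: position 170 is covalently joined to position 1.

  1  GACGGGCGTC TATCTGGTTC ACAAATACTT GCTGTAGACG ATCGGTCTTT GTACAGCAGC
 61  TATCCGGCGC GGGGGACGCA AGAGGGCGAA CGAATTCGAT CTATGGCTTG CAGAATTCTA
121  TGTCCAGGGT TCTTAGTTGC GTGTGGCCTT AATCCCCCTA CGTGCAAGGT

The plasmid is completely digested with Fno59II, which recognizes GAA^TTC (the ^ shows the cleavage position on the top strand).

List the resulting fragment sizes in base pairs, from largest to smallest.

Fno59II sites (GAATTC) start at positions 92, 113.
Fno59II cuts after base 3 of each site, so after positions 94, 115.
Circular molecule, 2 cuts → 2 fragments:
  95–115 → 21 bp
  116–170 then 1–94 → 55 + 94 = 149 bp
Sorted largest to smallest: 149, 21 bp.

149, 21 bp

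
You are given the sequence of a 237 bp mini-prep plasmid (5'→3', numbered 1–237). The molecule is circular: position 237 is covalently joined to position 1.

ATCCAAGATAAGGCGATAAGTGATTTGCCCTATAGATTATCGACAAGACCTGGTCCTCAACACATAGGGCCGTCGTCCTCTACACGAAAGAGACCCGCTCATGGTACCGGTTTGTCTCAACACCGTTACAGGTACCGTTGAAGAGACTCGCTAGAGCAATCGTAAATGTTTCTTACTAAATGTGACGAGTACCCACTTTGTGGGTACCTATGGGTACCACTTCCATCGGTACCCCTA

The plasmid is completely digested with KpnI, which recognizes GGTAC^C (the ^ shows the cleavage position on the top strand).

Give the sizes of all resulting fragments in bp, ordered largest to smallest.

KpnI sites (GGTACC) start at positions 103, 131, 203, 213, 228.
KpnI cuts after base 5 of each site (before the last base), so after positions 107, 135, 207, 217, 232.
Circular molecule, 5 cuts → 5 fragments:
  108–135 → 28 bp
  136–207 → 72 bp
  208–217 → 10 bp
  218–232 → 15 bp
  233–237 then 1–107 → 5 + 107 = 112 bp
Sorted largest to smallest: 112, 72, 28, 15, 10 bp.

112, 72, 28, 15, 10 bp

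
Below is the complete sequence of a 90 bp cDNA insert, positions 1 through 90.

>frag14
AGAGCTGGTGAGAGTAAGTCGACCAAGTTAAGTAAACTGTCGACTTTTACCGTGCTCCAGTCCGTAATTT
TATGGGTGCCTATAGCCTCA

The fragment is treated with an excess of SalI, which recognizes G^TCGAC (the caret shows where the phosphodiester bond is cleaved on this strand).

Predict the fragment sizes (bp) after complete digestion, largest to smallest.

51, 21, 18 bp

SalI sites (GTCGAC) start at positions 18, 39.
SalI cuts after the first base of each site, so after positions 18, 39.
Linear molecule, 2 cuts → 3 fragments:
  1–18 → 18 bp
  19–39 → 21 bp
  40–90 → 51 bp
Sorted largest to smallest: 51, 21, 18 bp.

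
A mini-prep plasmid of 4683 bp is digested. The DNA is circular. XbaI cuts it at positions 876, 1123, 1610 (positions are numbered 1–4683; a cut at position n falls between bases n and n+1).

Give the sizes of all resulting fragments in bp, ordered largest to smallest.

3949, 487, 247 bp

Circular molecule, 3 cuts → 3 fragments:
  1123 − 876 = 247 bp
  1610 − 1123 = 487 bp
  wrap: 4683 − 1610 + 876 = 3949 bp
Sorted largest to smallest: 3949, 487, 247 bp.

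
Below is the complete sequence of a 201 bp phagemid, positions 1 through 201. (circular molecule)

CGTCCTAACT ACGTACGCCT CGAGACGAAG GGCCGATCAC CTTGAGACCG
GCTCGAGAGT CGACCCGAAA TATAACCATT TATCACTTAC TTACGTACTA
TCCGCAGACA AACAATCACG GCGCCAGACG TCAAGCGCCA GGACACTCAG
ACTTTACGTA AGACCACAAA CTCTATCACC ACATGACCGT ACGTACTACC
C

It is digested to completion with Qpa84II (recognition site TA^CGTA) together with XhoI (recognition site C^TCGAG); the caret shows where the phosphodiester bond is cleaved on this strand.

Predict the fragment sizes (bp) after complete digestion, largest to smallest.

63, 41, 35, 33, 21, 8 bp

Qpa84II sites (TACGTA) start at positions 10, 92, 155, 190.
Qpa84II cuts after base 2 of each site, so after positions 11, 93, 156, 191.
XhoI sites (CTCGAG) start at positions 19, 52.
XhoI cuts after the first base of each site, so after positions 19, 52.
Combined cut positions: 11, 19, 52, 93, 156, 191.
Circular molecule, 6 cuts → 6 fragments:
  12–19 → 8 bp
  20–52 → 33 bp
  53–93 → 41 bp
  94–156 → 63 bp
  157–191 → 35 bp
  192–201 then 1–11 → 10 + 11 = 21 bp
Sorted largest to smallest: 63, 41, 35, 33, 21, 8 bp.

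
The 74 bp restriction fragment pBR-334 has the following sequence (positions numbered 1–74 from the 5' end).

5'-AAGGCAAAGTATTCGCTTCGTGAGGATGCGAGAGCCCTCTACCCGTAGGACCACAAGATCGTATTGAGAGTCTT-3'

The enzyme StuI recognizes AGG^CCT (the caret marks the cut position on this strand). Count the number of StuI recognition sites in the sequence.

No occurrence of AGGCCT is present in the sequence.
StuI does not cut: 0 sites.

0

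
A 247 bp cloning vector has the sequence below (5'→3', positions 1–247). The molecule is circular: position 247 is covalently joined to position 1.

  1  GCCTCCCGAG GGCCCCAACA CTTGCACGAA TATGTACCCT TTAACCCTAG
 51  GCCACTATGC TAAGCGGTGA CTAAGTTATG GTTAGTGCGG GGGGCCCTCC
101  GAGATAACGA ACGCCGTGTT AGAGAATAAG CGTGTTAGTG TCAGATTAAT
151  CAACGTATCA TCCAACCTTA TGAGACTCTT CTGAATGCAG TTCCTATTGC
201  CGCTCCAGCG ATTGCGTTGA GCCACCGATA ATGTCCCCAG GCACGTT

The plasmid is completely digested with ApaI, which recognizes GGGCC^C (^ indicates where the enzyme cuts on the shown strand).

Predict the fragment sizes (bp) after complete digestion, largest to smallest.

165, 82 bp

ApaI sites (GGGCCC) start at positions 10, 92.
ApaI cuts after base 5 of each site (before the last base), so after positions 14, 96.
Circular molecule, 2 cuts → 2 fragments:
  15–96 → 82 bp
  97–247 then 1–14 → 151 + 14 = 165 bp
Sorted largest to smallest: 165, 82 bp.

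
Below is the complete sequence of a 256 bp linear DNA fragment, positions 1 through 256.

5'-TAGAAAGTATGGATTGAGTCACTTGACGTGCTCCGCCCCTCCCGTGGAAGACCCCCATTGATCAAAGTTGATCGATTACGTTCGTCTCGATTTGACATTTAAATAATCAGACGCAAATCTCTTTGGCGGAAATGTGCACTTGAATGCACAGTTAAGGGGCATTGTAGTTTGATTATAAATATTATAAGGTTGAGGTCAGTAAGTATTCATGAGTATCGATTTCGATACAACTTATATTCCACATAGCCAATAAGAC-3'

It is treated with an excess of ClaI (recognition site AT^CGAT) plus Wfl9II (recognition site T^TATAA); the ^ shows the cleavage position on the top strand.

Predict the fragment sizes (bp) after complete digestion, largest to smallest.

101, 72, 40, 34, 9 bp

ClaI sites (ATCGAT) start at positions 71, 215.
ClaI cuts after base 2 of each site, so after positions 72, 216.
Wfl9II sites (TTATAA) start at positions 173, 182.
Wfl9II cuts after the first base of each site, so after positions 173, 182.
Combined cut positions: 72, 173, 182, 216.
Linear molecule, 4 cuts → 5 fragments:
  1–72 → 72 bp
  73–173 → 101 bp
  174–182 → 9 bp
  183–216 → 34 bp
  217–256 → 40 bp
Sorted largest to smallest: 101, 72, 40, 34, 9 bp.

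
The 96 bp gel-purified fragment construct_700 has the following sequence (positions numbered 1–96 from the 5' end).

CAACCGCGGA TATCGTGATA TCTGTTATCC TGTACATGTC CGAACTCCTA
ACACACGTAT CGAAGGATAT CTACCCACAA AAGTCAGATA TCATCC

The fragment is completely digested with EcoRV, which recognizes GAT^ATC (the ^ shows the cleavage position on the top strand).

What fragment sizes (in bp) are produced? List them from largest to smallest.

EcoRV sites (GATATC) start at positions 9, 17, 66, 87.
EcoRV cuts after base 3 of each site, so after positions 11, 19, 68, 89.
Linear molecule, 4 cuts → 5 fragments:
  1–11 → 11 bp
  12–19 → 8 bp
  20–68 → 49 bp
  69–89 → 21 bp
  90–96 → 7 bp
Sorted largest to smallest: 49, 21, 11, 8, 7 bp.

49, 21, 11, 8, 7 bp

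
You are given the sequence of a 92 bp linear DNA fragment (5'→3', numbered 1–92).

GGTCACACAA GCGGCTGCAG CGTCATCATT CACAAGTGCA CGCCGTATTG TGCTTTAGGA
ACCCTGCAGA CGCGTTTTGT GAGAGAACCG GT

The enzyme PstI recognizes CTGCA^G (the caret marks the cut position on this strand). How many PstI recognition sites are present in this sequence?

2

CTGCAG occurs starting at positions 15, 64.
PstI cuts at 2 sites.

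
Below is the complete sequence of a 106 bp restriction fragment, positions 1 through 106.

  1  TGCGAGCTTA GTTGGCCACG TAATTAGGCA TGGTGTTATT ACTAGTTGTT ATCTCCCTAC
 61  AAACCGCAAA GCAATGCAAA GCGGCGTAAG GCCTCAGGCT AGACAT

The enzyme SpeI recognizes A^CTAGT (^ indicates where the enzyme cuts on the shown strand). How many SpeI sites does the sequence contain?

1

ACTAGT occurs starting at position 41.
SpeI cuts at 1 site.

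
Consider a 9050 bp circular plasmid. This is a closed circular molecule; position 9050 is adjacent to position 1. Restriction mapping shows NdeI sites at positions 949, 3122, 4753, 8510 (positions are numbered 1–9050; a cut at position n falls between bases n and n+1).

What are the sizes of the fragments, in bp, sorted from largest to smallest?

3757, 2173, 1631, 1489 bp

Circular molecule, 4 cuts → 4 fragments:
  3122 − 949 = 2173 bp
  4753 − 3122 = 1631 bp
  8510 − 4753 = 3757 bp
  wrap: 9050 − 8510 + 949 = 1489 bp
Sorted largest to smallest: 3757, 2173, 1631, 1489 bp.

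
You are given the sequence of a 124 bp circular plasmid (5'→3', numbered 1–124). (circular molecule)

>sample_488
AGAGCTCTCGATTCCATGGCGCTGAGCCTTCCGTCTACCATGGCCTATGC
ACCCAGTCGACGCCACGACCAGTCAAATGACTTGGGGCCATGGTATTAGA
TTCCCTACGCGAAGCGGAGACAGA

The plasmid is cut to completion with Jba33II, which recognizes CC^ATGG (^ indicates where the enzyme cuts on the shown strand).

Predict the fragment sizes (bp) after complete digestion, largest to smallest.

50, 50, 24 bp

Jba33II sites (CCATGG) start at positions 14, 38, 88.
Jba33II cuts after base 2 of each site, so after positions 15, 39, 89.
Circular molecule, 3 cuts → 3 fragments:
  16–39 → 24 bp
  40–89 → 50 bp
  90–124 then 1–15 → 35 + 15 = 50 bp
Sorted largest to smallest: 50, 50, 24 bp.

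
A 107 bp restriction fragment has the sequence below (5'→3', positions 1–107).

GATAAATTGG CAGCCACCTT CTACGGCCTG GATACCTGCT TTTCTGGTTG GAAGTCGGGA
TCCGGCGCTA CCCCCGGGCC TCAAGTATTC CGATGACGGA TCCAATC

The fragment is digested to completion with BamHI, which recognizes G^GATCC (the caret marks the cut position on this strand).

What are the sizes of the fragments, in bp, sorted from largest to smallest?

58, 40, 9 bp

BamHI sites (GGATCC) start at positions 58, 98.
BamHI cuts after the first base of each site, so after positions 58, 98.
Linear molecule, 2 cuts → 3 fragments:
  1–58 → 58 bp
  59–98 → 40 bp
  99–107 → 9 bp
Sorted largest to smallest: 58, 40, 9 bp.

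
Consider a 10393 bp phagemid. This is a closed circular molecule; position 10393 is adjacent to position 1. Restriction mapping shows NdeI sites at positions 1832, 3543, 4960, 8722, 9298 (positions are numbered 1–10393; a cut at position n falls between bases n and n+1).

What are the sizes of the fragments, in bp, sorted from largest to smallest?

3762, 2927, 1711, 1417, 576 bp

Circular molecule, 5 cuts → 5 fragments:
  3543 − 1832 = 1711 bp
  4960 − 3543 = 1417 bp
  8722 − 4960 = 3762 bp
  9298 − 8722 = 576 bp
  wrap: 10393 − 9298 + 1832 = 2927 bp
Sorted largest to smallest: 3762, 2927, 1711, 1417, 576 bp.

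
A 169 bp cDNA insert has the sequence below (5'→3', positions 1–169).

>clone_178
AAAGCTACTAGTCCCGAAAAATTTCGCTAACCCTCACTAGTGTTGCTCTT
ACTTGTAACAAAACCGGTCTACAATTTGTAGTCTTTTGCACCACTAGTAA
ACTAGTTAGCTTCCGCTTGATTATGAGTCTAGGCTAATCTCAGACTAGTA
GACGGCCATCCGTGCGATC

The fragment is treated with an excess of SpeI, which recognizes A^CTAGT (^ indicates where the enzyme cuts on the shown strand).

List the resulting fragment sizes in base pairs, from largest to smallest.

57, 43, 29, 25, 8, 7 bp

SpeI sites (ACTAGT) start at positions 7, 36, 93, 101, 144.
SpeI cuts after the first base of each site, so after positions 7, 36, 93, 101, 144.
Linear molecule, 5 cuts → 6 fragments:
  1–7 → 7 bp
  8–36 → 29 bp
  37–93 → 57 bp
  94–101 → 8 bp
  102–144 → 43 bp
  145–169 → 25 bp
Sorted largest to smallest: 57, 43, 29, 25, 8, 7 bp.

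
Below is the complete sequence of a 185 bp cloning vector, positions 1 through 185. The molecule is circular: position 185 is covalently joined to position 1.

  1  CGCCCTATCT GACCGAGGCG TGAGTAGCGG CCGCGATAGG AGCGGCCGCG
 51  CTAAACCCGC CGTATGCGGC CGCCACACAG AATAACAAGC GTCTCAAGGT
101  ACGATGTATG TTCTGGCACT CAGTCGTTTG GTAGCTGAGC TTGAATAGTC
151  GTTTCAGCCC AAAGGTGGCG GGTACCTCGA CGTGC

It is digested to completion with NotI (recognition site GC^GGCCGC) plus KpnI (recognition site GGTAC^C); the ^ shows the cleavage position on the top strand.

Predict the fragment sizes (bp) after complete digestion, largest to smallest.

NotI sites (GCGGCCGC) start at positions 27, 42, 66.
NotI cuts after base 2 of each site, so after positions 28, 43, 67.
The KpnI site (GGTACC) starts at position 171.
KpnI cuts after base 5 of each site (before the last base), so after position 175.
Combined cut positions: 28, 43, 67, 175.
Circular molecule, 4 cuts → 4 fragments:
  29–43 → 15 bp
  44–67 → 24 bp
  68–175 → 108 bp
  176–185 then 1–28 → 10 + 28 = 38 bp
Sorted largest to smallest: 108, 38, 24, 15 bp.

108, 38, 24, 15 bp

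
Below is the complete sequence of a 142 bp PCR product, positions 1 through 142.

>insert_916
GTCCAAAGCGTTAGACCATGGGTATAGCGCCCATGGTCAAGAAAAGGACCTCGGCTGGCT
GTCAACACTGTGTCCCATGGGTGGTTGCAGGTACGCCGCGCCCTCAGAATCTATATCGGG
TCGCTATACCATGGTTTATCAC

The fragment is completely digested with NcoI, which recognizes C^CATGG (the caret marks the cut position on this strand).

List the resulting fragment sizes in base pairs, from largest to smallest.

NcoI sites (CCATGG) start at positions 16, 31, 75, 129.
NcoI cuts after the first base of each site, so after positions 16, 31, 75, 129.
Linear molecule, 4 cuts → 5 fragments:
  1–16 → 16 bp
  17–31 → 15 bp
  32–75 → 44 bp
  76–129 → 54 bp
  130–142 → 13 bp
Sorted largest to smallest: 54, 44, 16, 15, 13 bp.

54, 44, 16, 15, 13 bp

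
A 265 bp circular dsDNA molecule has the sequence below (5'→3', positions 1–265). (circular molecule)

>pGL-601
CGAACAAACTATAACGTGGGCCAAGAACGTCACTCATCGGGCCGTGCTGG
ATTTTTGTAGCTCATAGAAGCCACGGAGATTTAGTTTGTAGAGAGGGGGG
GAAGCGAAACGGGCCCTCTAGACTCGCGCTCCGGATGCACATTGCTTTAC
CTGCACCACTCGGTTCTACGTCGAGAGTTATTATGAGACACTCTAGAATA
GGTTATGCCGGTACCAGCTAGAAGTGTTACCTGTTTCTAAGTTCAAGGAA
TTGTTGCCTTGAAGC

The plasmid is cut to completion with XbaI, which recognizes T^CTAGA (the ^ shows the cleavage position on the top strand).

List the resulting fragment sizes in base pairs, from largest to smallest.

190, 75 bp

XbaI sites (TCTAGA) start at positions 117, 192.
XbaI cuts after the first base of each site, so after positions 117, 192.
Circular molecule, 2 cuts → 2 fragments:
  118–192 → 75 bp
  193–265 then 1–117 → 73 + 117 = 190 bp
Sorted largest to smallest: 190, 75 bp.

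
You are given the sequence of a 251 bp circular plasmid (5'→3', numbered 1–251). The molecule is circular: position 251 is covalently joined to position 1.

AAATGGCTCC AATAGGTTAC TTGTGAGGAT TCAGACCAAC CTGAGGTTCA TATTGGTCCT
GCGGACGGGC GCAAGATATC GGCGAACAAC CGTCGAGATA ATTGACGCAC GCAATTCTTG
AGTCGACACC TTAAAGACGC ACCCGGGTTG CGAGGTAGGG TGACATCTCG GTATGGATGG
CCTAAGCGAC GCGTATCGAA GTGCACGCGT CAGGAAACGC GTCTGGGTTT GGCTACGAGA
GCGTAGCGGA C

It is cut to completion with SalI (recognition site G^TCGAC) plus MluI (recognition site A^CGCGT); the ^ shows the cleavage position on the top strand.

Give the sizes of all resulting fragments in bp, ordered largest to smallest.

The SalI site (GTCGAC) starts at position 122.
SalI cuts after the first base of each site, so after position 122.
MluI sites (ACGCGT) start at positions 189, 205, 217.
MluI cuts after the first base of each site, so after positions 189, 205, 217.
Combined cut positions: 122, 189, 205, 217.
Circular molecule, 4 cuts → 4 fragments:
  123–189 → 67 bp
  190–205 → 16 bp
  206–217 → 12 bp
  218–251 then 1–122 → 34 + 122 = 156 bp
Sorted largest to smallest: 156, 67, 16, 12 bp.

156, 67, 16, 12 bp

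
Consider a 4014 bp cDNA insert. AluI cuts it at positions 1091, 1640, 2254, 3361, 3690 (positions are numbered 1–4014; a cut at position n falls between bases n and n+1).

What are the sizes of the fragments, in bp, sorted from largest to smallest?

Linear molecule, 5 cuts → 6 fragments:
  1091 − 0 = 1091 bp
  1640 − 1091 = 549 bp
  2254 − 1640 = 614 bp
  3361 − 2254 = 1107 bp
  3690 − 3361 = 329 bp
  4014 − 3690 = 324 bp
Sorted largest to smallest: 1107, 1091, 614, 549, 329, 324 bp.

1107, 1091, 614, 549, 329, 324 bp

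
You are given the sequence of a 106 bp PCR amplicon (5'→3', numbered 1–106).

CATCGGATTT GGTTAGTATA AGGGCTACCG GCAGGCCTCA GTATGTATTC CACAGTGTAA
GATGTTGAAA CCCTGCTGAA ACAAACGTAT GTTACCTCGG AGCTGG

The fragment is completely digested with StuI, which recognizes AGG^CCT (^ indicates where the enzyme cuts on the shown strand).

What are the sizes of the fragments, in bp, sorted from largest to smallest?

The StuI site (AGGCCT) starts at position 33.
StuI cuts after base 3 of each site, so after position 35.
Linear molecule, 1 cut → 2 fragments:
  1–35 → 35 bp
  36–106 → 71 bp
Sorted largest to smallest: 71, 35 bp.

71, 35 bp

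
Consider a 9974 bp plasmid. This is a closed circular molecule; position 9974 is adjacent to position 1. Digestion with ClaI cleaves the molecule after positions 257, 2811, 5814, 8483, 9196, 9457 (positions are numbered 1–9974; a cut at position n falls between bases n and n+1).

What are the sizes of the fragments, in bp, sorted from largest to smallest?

3003, 2669, 2554, 774, 713, 261 bp

Circular molecule, 6 cuts → 6 fragments:
  2811 − 257 = 2554 bp
  5814 − 2811 = 3003 bp
  8483 − 5814 = 2669 bp
  9196 − 8483 = 713 bp
  9457 − 9196 = 261 bp
  wrap: 9974 − 9457 + 257 = 774 bp
Sorted largest to smallest: 3003, 2669, 2554, 774, 713, 261 bp.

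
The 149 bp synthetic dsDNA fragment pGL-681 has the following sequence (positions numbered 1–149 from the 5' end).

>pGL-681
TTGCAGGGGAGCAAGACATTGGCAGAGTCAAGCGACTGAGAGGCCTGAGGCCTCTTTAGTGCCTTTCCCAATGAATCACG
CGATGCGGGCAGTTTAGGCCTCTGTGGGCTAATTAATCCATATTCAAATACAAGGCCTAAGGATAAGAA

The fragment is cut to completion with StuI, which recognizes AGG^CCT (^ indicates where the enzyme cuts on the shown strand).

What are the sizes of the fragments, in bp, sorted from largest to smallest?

48, 43, 37, 14, 7 bp

StuI sites (AGGCCT) start at positions 41, 48, 96, 133.
StuI cuts after base 3 of each site, so after positions 43, 50, 98, 135.
Linear molecule, 4 cuts → 5 fragments:
  1–43 → 43 bp
  44–50 → 7 bp
  51–98 → 48 bp
  99–135 → 37 bp
  136–149 → 14 bp
Sorted largest to smallest: 48, 43, 37, 14, 7 bp.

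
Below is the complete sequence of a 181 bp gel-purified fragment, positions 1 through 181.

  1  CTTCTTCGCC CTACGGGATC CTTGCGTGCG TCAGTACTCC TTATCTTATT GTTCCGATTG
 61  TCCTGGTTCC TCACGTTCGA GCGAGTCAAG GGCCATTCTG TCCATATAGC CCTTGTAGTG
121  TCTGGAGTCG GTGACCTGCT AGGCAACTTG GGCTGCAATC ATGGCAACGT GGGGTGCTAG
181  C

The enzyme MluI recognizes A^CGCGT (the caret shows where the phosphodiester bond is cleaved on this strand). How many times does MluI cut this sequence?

0

No occurrence of ACGCGT is present in the sequence.
MluI does not cut: 0 sites.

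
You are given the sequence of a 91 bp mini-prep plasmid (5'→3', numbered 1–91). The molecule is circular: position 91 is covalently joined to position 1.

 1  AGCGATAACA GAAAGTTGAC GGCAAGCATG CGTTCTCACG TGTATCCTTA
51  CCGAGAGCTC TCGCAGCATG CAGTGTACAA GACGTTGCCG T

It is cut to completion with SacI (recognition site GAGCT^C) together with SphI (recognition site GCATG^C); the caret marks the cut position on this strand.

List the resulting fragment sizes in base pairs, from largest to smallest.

The SacI site (GAGCTC) starts at position 55.
SacI cuts after base 5 of each site (before the last base), so after position 59.
SphI sites (GCATGC) start at positions 26, 66.
SphI cuts after base 5 of each site (before the last base), so after positions 30, 70.
Combined cut positions: 30, 59, 70.
Circular molecule, 3 cuts → 3 fragments:
  31–59 → 29 bp
  60–70 → 11 bp
  71–91 then 1–30 → 21 + 30 = 51 bp
Sorted largest to smallest: 51, 29, 11 bp.

51, 29, 11 bp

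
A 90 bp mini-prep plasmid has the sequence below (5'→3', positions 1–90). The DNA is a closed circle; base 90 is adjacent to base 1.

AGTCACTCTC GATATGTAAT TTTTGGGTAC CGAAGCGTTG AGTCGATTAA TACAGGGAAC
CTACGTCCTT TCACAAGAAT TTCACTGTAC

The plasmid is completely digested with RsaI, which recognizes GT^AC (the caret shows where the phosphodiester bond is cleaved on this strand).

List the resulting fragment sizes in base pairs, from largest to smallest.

60, 30 bp

RsaI sites (GTAC) start at positions 27, 87.
RsaI cuts after base 2 of each site, so after positions 28, 88.
Circular molecule, 2 cuts → 2 fragments:
  29–88 → 60 bp
  89–90 then 1–28 → 2 + 28 = 30 bp
Sorted largest to smallest: 60, 30 bp.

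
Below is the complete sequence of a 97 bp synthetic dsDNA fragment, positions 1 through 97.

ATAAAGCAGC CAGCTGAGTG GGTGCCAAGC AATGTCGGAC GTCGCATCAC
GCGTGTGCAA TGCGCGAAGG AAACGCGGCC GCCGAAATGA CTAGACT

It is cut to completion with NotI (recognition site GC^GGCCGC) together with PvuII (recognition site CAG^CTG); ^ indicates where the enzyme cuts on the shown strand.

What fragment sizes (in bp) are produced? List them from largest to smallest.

63, 21, 13 bp

The NotI site (GCGGCCGC) starts at position 75.
NotI cuts after base 2 of each site, so after position 76.
The PvuII site (CAGCTG) starts at position 11.
PvuII cuts after base 3 of each site, so after position 13.
Combined cut positions: 13, 76.
Linear molecule, 2 cuts → 3 fragments:
  1–13 → 13 bp
  14–76 → 63 bp
  77–97 → 21 bp
Sorted largest to smallest: 63, 21, 13 bp.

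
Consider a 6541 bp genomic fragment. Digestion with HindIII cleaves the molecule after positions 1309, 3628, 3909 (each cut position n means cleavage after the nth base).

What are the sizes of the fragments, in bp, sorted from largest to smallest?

2632, 2319, 1309, 281 bp

Linear molecule, 3 cuts → 4 fragments:
  1309 − 0 = 1309 bp
  3628 − 1309 = 2319 bp
  3909 − 3628 = 281 bp
  6541 − 3909 = 2632 bp
Sorted largest to smallest: 2632, 2319, 1309, 281 bp.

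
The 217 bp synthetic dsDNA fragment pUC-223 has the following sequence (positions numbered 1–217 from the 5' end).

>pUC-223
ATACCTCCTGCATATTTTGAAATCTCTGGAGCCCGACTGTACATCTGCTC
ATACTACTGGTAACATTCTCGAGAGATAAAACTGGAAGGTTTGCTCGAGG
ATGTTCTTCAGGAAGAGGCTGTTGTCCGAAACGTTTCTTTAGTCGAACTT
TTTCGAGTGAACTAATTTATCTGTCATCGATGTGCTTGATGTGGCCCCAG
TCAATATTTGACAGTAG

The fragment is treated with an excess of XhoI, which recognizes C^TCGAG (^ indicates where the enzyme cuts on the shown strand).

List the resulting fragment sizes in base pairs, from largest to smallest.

123, 68, 26 bp

XhoI sites (CTCGAG) start at positions 68, 94.
XhoI cuts after the first base of each site, so after positions 68, 94.
Linear molecule, 2 cuts → 3 fragments:
  1–68 → 68 bp
  69–94 → 26 bp
  95–217 → 123 bp
Sorted largest to smallest: 123, 68, 26 bp.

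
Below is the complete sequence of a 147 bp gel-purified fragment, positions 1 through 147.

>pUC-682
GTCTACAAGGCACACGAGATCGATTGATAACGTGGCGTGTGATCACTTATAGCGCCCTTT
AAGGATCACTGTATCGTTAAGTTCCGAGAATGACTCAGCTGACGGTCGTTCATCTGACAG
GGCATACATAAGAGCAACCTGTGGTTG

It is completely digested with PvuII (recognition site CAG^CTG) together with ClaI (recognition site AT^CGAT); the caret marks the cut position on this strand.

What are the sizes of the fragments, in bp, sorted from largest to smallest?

78, 49, 20 bp

The PvuII site (CAGCTG) starts at position 96.
PvuII cuts after base 3 of each site, so after position 98.
The ClaI site (ATCGAT) starts at position 19.
ClaI cuts after base 2 of each site, so after position 20.
Combined cut positions: 20, 98.
Linear molecule, 2 cuts → 3 fragments:
  1–20 → 20 bp
  21–98 → 78 bp
  99–147 → 49 bp
Sorted largest to smallest: 78, 49, 20 bp.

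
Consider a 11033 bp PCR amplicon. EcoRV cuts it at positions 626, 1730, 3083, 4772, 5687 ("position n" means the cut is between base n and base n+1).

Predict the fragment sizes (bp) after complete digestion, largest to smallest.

Linear molecule, 5 cuts → 6 fragments:
  626 − 0 = 626 bp
  1730 − 626 = 1104 bp
  3083 − 1730 = 1353 bp
  4772 − 3083 = 1689 bp
  5687 − 4772 = 915 bp
  11033 − 5687 = 5346 bp
Sorted largest to smallest: 5346, 1689, 1353, 1104, 915, 626 bp.

5346, 1689, 1353, 1104, 915, 626 bp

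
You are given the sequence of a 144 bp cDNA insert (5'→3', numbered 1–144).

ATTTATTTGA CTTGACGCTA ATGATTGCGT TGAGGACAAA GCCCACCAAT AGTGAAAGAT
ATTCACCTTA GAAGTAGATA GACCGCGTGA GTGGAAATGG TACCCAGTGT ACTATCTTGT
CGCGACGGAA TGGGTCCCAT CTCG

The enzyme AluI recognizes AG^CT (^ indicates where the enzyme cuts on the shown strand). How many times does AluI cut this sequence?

0

No occurrence of AGCT is present in the sequence.
AluI does not cut: 0 sites.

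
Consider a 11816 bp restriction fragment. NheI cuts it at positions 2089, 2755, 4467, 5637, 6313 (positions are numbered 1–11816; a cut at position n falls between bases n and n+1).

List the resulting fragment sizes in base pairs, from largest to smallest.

Linear molecule, 5 cuts → 6 fragments:
  2089 − 0 = 2089 bp
  2755 − 2089 = 666 bp
  4467 − 2755 = 1712 bp
  5637 − 4467 = 1170 bp
  6313 − 5637 = 676 bp
  11816 − 6313 = 5503 bp
Sorted largest to smallest: 5503, 2089, 1712, 1170, 676, 666 bp.

5503, 2089, 1712, 1170, 676, 666 bp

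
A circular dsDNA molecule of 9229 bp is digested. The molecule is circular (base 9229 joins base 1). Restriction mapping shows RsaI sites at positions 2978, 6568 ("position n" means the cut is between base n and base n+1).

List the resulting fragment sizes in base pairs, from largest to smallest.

Circular molecule, 2 cuts → 2 fragments:
  6568 − 2978 = 3590 bp
  wrap: 9229 − 6568 + 2978 = 5639 bp
Sorted largest to smallest: 5639, 3590 bp.

5639, 3590 bp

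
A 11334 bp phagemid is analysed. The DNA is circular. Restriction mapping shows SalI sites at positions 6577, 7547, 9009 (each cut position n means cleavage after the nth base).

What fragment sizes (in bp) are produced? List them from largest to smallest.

8902, 1462, 970 bp

Circular molecule, 3 cuts → 3 fragments:
  7547 − 6577 = 970 bp
  9009 − 7547 = 1462 bp
  wrap: 11334 − 9009 + 6577 = 8902 bp
Sorted largest to smallest: 8902, 1462, 970 bp.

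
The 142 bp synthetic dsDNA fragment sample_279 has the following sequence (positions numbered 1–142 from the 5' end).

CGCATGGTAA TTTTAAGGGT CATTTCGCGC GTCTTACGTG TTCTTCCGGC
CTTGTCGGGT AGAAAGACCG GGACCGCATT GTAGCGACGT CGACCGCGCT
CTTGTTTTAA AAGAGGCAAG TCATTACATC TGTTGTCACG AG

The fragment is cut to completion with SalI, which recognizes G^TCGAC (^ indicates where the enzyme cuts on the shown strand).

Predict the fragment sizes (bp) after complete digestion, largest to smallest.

89, 53 bp

The SalI site (GTCGAC) starts at position 89.
SalI cuts after the first base of each site, so after position 89.
Linear molecule, 1 cut → 2 fragments:
  1–89 → 89 bp
  90–142 → 53 bp
Sorted largest to smallest: 89, 53 bp.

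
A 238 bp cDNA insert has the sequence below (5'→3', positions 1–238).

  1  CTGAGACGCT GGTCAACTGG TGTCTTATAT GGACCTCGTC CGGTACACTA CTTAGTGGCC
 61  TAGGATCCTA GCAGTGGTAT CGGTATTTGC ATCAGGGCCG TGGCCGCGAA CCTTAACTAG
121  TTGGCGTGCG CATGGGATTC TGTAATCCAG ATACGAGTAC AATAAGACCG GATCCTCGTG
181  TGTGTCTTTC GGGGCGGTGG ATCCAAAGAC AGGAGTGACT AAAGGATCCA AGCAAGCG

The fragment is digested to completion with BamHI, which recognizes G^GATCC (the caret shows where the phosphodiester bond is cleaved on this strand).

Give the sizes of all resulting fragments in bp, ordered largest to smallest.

BamHI sites (GGATCC) start at positions 63, 170, 199, 224.
BamHI cuts after the first base of each site, so after positions 63, 170, 199, 224.
Linear molecule, 4 cuts → 5 fragments:
  1–63 → 63 bp
  64–170 → 107 bp
  171–199 → 29 bp
  200–224 → 25 bp
  225–238 → 14 bp
Sorted largest to smallest: 107, 63, 29, 25, 14 bp.

107, 63, 29, 25, 14 bp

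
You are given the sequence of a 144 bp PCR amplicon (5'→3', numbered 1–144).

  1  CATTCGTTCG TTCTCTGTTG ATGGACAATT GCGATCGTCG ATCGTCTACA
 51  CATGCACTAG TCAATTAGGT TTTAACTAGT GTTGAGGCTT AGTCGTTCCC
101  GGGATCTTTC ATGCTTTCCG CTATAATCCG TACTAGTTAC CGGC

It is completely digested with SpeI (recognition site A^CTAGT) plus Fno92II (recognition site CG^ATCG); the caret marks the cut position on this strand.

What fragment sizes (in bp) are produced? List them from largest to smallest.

57, 33, 19, 16, 12, 7 bp

SpeI sites (ACTAGT) start at positions 56, 75, 132.
SpeI cuts after the first base of each site, so after positions 56, 75, 132.
Fno92II sites (CGATCG) start at positions 32, 39.
Fno92II cuts after base 2 of each site, so after positions 33, 40.
Combined cut positions: 33, 40, 56, 75, 132.
Linear molecule, 5 cuts → 6 fragments:
  1–33 → 33 bp
  34–40 → 7 bp
  41–56 → 16 bp
  57–75 → 19 bp
  76–132 → 57 bp
  133–144 → 12 bp
Sorted largest to smallest: 57, 33, 19, 16, 12, 7 bp.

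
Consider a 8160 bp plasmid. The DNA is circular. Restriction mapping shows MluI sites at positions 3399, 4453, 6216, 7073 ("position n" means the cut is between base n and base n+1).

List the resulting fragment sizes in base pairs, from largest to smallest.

Circular molecule, 4 cuts → 4 fragments:
  4453 − 3399 = 1054 bp
  6216 − 4453 = 1763 bp
  7073 − 6216 = 857 bp
  wrap: 8160 − 7073 + 3399 = 4486 bp
Sorted largest to smallest: 4486, 1763, 1054, 857 bp.

4486, 1763, 1054, 857 bp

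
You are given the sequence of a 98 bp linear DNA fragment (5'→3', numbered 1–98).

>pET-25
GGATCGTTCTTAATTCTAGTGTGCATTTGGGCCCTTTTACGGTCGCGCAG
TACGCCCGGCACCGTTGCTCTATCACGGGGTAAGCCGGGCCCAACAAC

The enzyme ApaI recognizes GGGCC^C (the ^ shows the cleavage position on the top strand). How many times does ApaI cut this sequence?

2

GGGCCC occurs starting at positions 29, 87.
ApaI cuts at 2 sites.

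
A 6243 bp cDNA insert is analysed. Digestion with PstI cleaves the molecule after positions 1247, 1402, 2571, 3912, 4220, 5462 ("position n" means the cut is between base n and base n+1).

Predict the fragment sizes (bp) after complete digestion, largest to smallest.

1341, 1247, 1242, 1169, 781, 308, 155 bp

Linear molecule, 6 cuts → 7 fragments:
  1247 − 0 = 1247 bp
  1402 − 1247 = 155 bp
  2571 − 1402 = 1169 bp
  3912 − 2571 = 1341 bp
  4220 − 3912 = 308 bp
  5462 − 4220 = 1242 bp
  6243 − 5462 = 781 bp
Sorted largest to smallest: 1341, 1247, 1242, 1169, 781, 308, 155 bp.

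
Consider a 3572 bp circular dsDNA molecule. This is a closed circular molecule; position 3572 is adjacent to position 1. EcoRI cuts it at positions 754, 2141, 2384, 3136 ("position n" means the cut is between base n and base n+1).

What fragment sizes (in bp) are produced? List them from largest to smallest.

Circular molecule, 4 cuts → 4 fragments:
  2141 − 754 = 1387 bp
  2384 − 2141 = 243 bp
  3136 − 2384 = 752 bp
  wrap: 3572 − 3136 + 754 = 1190 bp
Sorted largest to smallest: 1387, 1190, 752, 243 bp.

1387, 1190, 752, 243 bp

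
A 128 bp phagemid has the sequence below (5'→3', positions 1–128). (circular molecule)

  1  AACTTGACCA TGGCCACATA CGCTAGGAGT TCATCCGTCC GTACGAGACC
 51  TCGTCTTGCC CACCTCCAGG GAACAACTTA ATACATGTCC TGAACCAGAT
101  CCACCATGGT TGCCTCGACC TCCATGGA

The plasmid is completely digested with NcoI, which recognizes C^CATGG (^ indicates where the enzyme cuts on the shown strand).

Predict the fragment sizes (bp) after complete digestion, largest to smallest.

NcoI sites (CCATGG) start at positions 8, 104, 122.
NcoI cuts after the first base of each site, so after positions 8, 104, 122.
Circular molecule, 3 cuts → 3 fragments:
  9–104 → 96 bp
  105–122 → 18 bp
  123–128 then 1–8 → 6 + 8 = 14 bp
Sorted largest to smallest: 96, 18, 14 bp.

96, 18, 14 bp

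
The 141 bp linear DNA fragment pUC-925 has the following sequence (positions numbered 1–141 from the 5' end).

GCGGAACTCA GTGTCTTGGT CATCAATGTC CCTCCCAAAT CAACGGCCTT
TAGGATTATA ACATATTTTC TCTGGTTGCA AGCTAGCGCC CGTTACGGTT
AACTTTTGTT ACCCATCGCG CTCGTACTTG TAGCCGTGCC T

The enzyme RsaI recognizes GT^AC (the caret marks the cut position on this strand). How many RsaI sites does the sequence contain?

1

GTAC occurs starting at position 124.
RsaI cuts at 1 site.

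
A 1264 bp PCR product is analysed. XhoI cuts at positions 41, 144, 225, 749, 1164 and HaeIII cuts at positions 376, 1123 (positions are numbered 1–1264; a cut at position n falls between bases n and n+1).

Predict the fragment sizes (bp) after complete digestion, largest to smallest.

Combined cut positions (sorted): 41, 144, 225, 376, 749, 1123, 1164.
Linear molecule, 7 cuts → 8 fragments:
  41 − 0 = 41 bp
  144 − 41 = 103 bp
  225 − 144 = 81 bp
  376 − 225 = 151 bp
  749 − 376 = 373 bp
  1123 − 749 = 374 bp
  1164 − 1123 = 41 bp
  1264 − 1164 = 100 bp
Sorted largest to smallest: 374, 373, 151, 103, 100, 81, 41, 41 bp.

374, 373, 151, 103, 100, 81, 41, 41 bp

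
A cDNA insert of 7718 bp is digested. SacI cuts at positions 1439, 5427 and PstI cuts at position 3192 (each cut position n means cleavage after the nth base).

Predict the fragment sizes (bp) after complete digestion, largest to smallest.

Combined cut positions (sorted): 1439, 3192, 5427.
Linear molecule, 3 cuts → 4 fragments:
  1439 − 0 = 1439 bp
  3192 − 1439 = 1753 bp
  5427 − 3192 = 2235 bp
  7718 − 5427 = 2291 bp
Sorted largest to smallest: 2291, 2235, 1753, 1439 bp.

2291, 2235, 1753, 1439 bp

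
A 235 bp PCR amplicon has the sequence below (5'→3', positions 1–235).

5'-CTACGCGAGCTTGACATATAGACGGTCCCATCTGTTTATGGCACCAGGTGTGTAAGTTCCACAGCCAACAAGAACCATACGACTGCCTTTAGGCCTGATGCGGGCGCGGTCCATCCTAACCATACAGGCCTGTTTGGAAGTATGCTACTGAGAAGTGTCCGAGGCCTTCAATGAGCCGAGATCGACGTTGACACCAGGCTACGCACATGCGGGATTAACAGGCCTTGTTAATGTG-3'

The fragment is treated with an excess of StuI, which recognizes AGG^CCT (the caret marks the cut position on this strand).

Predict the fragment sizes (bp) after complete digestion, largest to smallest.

StuI sites (AGGCCT) start at positions 91, 126, 162, 220.
StuI cuts after base 3 of each site, so after positions 93, 128, 164, 222.
Linear molecule, 4 cuts → 5 fragments:
  1–93 → 93 bp
  94–128 → 35 bp
  129–164 → 36 bp
  165–222 → 58 bp
  223–235 → 13 bp
Sorted largest to smallest: 93, 58, 36, 35, 13 bp.

93, 58, 36, 35, 13 bp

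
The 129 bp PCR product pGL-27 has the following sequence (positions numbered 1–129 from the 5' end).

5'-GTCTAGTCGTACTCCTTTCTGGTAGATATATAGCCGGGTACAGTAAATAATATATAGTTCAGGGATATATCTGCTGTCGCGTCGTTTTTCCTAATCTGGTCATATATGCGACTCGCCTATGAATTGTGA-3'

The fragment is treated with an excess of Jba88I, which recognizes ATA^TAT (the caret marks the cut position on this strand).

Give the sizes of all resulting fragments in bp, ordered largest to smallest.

Jba88I sites (ATATAT) start at positions 26, 50, 65, 102.
Jba88I cuts after base 3 of each site, so after positions 28, 52, 67, 104.
Linear molecule, 4 cuts → 5 fragments:
  1–28 → 28 bp
  29–52 → 24 bp
  53–67 → 15 bp
  68–104 → 37 bp
  105–129 → 25 bp
Sorted largest to smallest: 37, 28, 25, 24, 15 bp.

37, 28, 25, 24, 15 bp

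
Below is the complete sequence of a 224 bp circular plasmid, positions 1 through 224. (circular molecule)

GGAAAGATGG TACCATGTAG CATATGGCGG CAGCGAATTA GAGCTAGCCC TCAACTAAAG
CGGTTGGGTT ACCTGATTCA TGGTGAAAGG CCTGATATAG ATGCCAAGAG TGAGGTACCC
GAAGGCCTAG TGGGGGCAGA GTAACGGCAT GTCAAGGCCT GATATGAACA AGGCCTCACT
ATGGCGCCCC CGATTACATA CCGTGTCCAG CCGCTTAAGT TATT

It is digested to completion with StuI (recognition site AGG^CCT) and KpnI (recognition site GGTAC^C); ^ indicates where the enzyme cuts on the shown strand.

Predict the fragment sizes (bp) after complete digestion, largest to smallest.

77, 64, 32, 28, 16, 7 bp

StuI sites (AGGCCT) start at positions 88, 123, 155, 171.
StuI cuts after base 3 of each site, so after positions 90, 125, 157, 173.
KpnI sites (GGTACC) start at positions 9, 114.
KpnI cuts after base 5 of each site (before the last base), so after positions 13, 118.
Combined cut positions: 13, 90, 118, 125, 157, 173.
Circular molecule, 6 cuts → 6 fragments:
  14–90 → 77 bp
  91–118 → 28 bp
  119–125 → 7 bp
  126–157 → 32 bp
  158–173 → 16 bp
  174–224 then 1–13 → 51 + 13 = 64 bp
Sorted largest to smallest: 77, 64, 32, 28, 16, 7 bp.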